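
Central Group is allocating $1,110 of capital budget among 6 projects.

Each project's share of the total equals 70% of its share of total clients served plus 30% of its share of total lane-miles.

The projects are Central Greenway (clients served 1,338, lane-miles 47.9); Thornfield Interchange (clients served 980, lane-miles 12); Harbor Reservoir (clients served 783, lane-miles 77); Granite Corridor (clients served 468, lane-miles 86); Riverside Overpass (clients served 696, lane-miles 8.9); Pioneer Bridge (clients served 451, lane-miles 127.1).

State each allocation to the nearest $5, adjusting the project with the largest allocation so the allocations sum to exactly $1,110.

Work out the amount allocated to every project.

Clients served total 4,716; lane-miles total 358.9.
Blended shares (70% clients served + 30% lane-miles): Central Greenway 0.2386; Thornfield Interchange 0.1555; Harbor Reservoir 0.1806; Granite Corridor 0.1414; Riverside Overpass 0.1107; Pioneer Bridge 0.1732.
Proportional shares: Central Greenway 264.89; Thornfield Interchange 172.60; Harbor Reservoir 200.45; Granite Corridor 156.90; Riverside Overpass 122.93; Pioneer Bridge 192.23.
At nearest $5: Central Greenway $265; Thornfield Interchange $175; Harbor Reservoir $200; Granite Corridor $155; Riverside Overpass $125; Pioneer Bridge $190. Sum = $1,110.
No rounding difference to absorb.

Central Greenway: $265 | Thornfield Interchange: $175 | Harbor Reservoir: $200 | Granite Corridor: $155 | Riverside Overpass: $125 | Pioneer Bridge: $190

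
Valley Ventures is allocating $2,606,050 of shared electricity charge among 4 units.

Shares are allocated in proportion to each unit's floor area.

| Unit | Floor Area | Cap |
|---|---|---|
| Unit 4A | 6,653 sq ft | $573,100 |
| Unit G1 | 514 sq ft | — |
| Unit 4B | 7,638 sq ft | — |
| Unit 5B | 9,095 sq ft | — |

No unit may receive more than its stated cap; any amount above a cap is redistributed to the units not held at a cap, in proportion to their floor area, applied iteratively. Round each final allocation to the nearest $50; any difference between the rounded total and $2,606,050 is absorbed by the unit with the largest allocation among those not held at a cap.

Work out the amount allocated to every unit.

Floor area total: 23,900.
Proportional shares (ignoring caps): Unit 4A 725,441.45; Unit G1 56,046.43; Unit 4B 832,845.60; Unit 5B 991,716.52.
Capped: Unit 4A ($573,100); residual $2,032,950 reallocated over remaining floor area 17,247.
Shares after redistribution: Unit G1 60,586.55 → $60,600; Unit 4B 900,311.48 → $900,300; Unit 5B 1,072,051.97 → $1,072,050.

Unit 4A: $573,100 | Unit G1: $60,600 | Unit 4B: $900,300 | Unit 5B: $1,072,050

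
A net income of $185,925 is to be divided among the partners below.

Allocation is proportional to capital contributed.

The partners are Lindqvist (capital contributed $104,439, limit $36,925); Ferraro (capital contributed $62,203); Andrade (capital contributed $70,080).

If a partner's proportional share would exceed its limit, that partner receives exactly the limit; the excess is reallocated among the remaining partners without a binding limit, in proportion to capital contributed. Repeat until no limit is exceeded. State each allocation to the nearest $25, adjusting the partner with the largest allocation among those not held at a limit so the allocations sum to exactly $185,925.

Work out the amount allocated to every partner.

Lindqvist: $36,925 · Ferraro: $70,075 · Andrade: $78,925

Total capital contributed = 236,722.
Pro-rata shares before constraints: Lindqvist 82,027.95; Ferraro 48,855.17; Andrade 55,041.88.
Held at cap: Lindqvist ($36,925); remaining pool $149,000 reallocated over remaining capital contributed 132,283.
Redistributed shares: Ferraro 70,063.78 → $70,075; Andrade 78,936.22 → $78,925.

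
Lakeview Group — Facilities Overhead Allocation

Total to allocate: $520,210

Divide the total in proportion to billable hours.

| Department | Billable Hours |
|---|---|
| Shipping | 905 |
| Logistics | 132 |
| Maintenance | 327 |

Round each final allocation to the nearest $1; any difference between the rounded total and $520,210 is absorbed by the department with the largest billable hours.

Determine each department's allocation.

Billable hours total: 905 + 132 + 327 = 1,364.
Unrounded shares: Shipping 345,154.00; Logistics 50,342.90; Maintenance 124,713.10.
At nearest $1: Shipping $345,154; Logistics $50,343; Maintenance $124,713. Sum = $520,210.
Sum already equals the total — no adjustment.

Shipping: $345,154 | Logistics: $50,343 | Maintenance: $124,713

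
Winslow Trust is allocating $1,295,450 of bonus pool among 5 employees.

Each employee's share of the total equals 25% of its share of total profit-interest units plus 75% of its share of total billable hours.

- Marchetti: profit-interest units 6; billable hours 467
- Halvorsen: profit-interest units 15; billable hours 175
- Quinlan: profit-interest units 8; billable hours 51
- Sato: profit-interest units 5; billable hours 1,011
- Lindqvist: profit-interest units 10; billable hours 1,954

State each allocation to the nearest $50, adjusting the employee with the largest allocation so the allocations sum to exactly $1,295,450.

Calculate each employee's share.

Marchetti: $168,200 | Halvorsen: $156,900 | Quinlan: $72,450 | Sato: $305,350 | Lindqvist: $592,550

Profit-interest units total 44; billable hours total 3,658.
Combined weights (25% profit-interest units + 75% billable hours): Marchetti 0.1298; Halvorsen 0.1211; Quinlan 0.0559; Sato 0.2357; Lindqvist 0.4574.
Proportional shares: Marchetti 168,201.17; Halvorsen 156,888.76; Quinlan 72,430.01; Sato 305,330.43; Lindqvist 592,599.64.
After rounding ($50): Marchetti $168,200; Halvorsen $156,900; Quinlan $72,450; Sato $305,350; Lindqvist $592,600. Sum = $1,295,500.
Difference $1,295,450 − $1,295,500 = −$50 applied to largest allocation (Lindqvist): Lindqvist becomes $592,550.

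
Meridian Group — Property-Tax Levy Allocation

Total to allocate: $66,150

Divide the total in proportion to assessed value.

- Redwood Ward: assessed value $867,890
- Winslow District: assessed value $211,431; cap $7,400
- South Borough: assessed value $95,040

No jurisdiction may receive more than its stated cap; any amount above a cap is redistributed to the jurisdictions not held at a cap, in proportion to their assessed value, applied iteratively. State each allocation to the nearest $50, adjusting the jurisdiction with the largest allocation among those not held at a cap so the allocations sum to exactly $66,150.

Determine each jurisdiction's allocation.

Total assessed value = 1,174,361.
Proportional shares (ignoring caps): Redwood Ward 48,886.95; Winslow District 11,909.59; South Borough 5,353.46.
Cap binds for Winslow District ($7,400); remaining pool $58,750 reallocated over remaining assessed value 962,930.
Shares after redistribution: Redwood Ward 52,951.45 → $52,950; South Borough 5,798.55 → $5,800.

Redwood Ward: $52,950; Winslow District: $7,400; South Borough: $5,800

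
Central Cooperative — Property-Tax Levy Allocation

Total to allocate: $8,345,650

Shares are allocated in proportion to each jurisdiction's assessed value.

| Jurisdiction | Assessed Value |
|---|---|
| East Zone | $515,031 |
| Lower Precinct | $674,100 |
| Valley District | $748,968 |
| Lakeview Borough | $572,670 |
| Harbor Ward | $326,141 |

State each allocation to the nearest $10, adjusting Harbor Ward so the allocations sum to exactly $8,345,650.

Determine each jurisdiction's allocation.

East Zone: $1,515,120 | Lower Precinct: $1,983,070 | Valley District: $2,203,320 | Lakeview Borough: $1,684,690 | Harbor Ward: $959,450

Combined assessed value = 2,836,910.
Unrounded shares: East Zone 515,031/2,836,910 × $8,345,650 = 1,515,123.31; Lower Precinct 674,100/2,836,910 × $8,345,650 = 1,983,074.07; Valley District 748,968/2,836,910 × $8,345,650 = 2,203,321.50; Lakeview Borough 572,670/2,836,910 × $8,345,650 = 1,684,686.29; Harbor Ward 326,141/2,836,910 × $8,345,650 = 959,444.83.
After rounding ($10): East Zone $1,515,120; Lower Precinct $1,983,070; Valley District $2,203,320; Lakeview Borough $1,684,690; Harbor Ward $959,440. Sum = $8,345,640.
Difference $8,345,650 − $8,345,640 = +$10 applied to Harbor Ward: Harbor Ward becomes $959,450.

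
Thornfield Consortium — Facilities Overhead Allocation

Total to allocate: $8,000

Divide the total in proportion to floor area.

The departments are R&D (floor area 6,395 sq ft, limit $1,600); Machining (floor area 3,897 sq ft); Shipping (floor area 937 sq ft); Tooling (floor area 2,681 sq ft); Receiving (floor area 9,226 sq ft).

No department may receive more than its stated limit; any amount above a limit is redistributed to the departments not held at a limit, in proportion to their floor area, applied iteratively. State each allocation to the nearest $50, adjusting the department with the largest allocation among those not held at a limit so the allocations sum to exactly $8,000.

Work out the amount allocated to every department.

Sum of floor area: 23,136.
Pro-rata shares before constraints: R&D 2,211.27; Machining 1,347.51; Shipping 324.00; Tooling 927.04; Receiving 3,190.18.
Cap binds for R&D ($1,600); remaining pool $6,400 reallocated over remaining floor area 16,741.
Redistributed shares: Machining 1,489.80 → $1,500; Shipping 358.21 → $350; Tooling 1,024.93 → $1,000; Receiving 3,527.05 → $3,550.

R&D: $1,600; Machining: $1,500; Shipping: $350; Tooling: $1,000; Receiving: $3,550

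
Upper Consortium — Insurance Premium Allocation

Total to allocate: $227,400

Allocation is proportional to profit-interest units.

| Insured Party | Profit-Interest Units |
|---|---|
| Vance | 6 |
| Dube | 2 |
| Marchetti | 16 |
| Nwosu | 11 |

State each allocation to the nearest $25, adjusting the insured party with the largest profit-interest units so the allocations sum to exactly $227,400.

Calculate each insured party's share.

Sum of profit-interest units: 6 + 2 + 16 + 11 = 35.
Raw shares: Vance 38,982.86; Dube 12,994.29; Marchetti 103,954.29; Nwosu 71,468.57.
Rounded to nearest $25: Vance $38,975; Dube $13,000; Marchetti $103,950; Nwosu $71,475. Sum = $227,400.
Rounded total matches; no reconciliation needed.

Vance: $38,975 · Dube: $13,000 · Marchetti: $103,950 · Nwosu: $71,475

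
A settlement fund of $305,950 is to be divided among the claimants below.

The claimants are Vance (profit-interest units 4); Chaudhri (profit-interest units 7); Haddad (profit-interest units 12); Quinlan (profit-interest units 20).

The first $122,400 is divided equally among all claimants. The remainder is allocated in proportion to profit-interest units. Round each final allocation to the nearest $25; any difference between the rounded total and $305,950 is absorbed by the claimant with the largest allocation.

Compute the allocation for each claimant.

Vance: $47,675 · Chaudhri: $60,475 · Haddad: $81,825 · Quinlan: $115,975

$122,400 shared equally gives $30,600 per claimant.
Remainder $183,550 by profit-interest units (total 43): Vance 17,074.42 → $17,075; Chaudhri 29,880.23 → $29,875; Haddad 51,223.26 → $51,225; Quinlan 85,372.09 → $85,375.
Totals: Vance $30,600 + $17,075 = $47,675; Chaudhri $30,600 + $29,875 = $60,475; Haddad $30,600 + $51,225 = $81,825; Quinlan $30,600 + $85,375 = $115,975.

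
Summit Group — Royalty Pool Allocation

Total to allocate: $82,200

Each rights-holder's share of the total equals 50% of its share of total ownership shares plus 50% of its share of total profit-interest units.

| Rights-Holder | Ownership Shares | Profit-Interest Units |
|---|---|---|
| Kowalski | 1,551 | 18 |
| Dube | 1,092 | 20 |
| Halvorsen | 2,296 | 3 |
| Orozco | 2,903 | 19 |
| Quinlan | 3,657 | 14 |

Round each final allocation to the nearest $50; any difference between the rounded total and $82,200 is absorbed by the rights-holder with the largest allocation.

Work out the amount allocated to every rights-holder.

Ownership shares total 11,499; profit-interest units total 74.
Composite weights (50% ownership shares + 50% profit-interest units): Kowalski 0.1891; Dube 0.1826; Halvorsen 0.1201; Orozco 0.2546; Quinlan 0.2536.
Proportional shares: Kowalski 15,540.92; Dube 15,011.16; Halvorsen 9,872.63; Orozco 20,928.67; Quinlan 20,846.61.
Rounded to nearest $50: Kowalski $15,550; Dube $15,000; Halvorsen $9,850; Orozco $20,950; Quinlan $20,850. Sum = $82,200.
Rounded total matches; no reconciliation needed.

Kowalski: $15,550 | Dube: $15,000 | Halvorsen: $9,850 | Orozco: $20,950 | Quinlan: $20,850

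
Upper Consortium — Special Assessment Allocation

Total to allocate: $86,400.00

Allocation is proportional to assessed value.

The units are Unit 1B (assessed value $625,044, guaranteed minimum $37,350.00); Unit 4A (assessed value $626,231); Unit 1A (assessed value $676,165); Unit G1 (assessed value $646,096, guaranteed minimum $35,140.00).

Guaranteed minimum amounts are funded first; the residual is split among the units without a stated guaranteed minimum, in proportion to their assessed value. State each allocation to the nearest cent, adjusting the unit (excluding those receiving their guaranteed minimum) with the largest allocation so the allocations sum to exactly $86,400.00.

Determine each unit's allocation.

Fund the minimums — Unit 1B $37,350.00; Unit G1 $35,140.00. Remaining pool $13,910.00.
Remaining pool split over remaining assessed value 1,302,396: Unit 4A 6,688.3446 → $6,688.34; Unit 1A 7,221.6554 → $7,221.66.

Unit 1B: $37,350.00 | Unit 4A: $6,688.34 | Unit 1A: $7,221.66 | Unit G1: $35,140.00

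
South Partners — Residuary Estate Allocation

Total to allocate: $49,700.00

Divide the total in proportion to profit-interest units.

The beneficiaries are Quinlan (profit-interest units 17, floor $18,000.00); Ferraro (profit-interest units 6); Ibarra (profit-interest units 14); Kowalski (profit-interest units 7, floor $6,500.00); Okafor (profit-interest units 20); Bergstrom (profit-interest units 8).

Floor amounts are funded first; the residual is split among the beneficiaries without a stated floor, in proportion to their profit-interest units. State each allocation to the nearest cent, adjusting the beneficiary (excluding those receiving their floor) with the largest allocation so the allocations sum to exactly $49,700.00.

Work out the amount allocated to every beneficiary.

Guaranteed amounts: Quinlan $18,000.00; Kowalski $6,500.00. Balance $25,200.00.
Balance split over remaining profit-interest units 48: Ferraro 3,150.0000 → $3,150.00; Ibarra 7,350.0000 → $7,350.00; Okafor 10,500.0000 → $10,500.00; Bergstrom 4,200.0000 → $4,200.00.

Quinlan: $18,000.00; Ferraro: $3,150.00; Ibarra: $7,350.00; Kowalski: $6,500.00; Okafor: $10,500.00; Bergstrom: $4,200.00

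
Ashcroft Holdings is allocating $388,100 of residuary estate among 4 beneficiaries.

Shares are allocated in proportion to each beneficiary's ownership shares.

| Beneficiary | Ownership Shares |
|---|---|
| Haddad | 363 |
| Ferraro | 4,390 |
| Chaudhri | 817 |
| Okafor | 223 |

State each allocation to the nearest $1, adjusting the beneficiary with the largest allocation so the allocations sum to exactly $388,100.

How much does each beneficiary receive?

Combined ownership shares = 5,793.
Pro-rata amounts: Haddad 363/5,793 × $388,100 = 24,319.06; Ferraro 4,390/5,793 × $388,100 = 294,106.51; Chaudhri 817/5,793 × $388,100 = 54,734.63; Okafor 223/5,793 × $388,100 = 14,939.81.
After rounding ($1): Haddad $24,319; Ferraro $294,107; Chaudhri $54,735; Okafor $14,940. Sum = $388,101.
Difference $388,100 − $388,101 = −$1 applied to largest allocation (Ferraro): Ferraro becomes $294,106.

Haddad: $24,319; Ferraro: $294,106; Chaudhri: $54,735; Okafor: $14,940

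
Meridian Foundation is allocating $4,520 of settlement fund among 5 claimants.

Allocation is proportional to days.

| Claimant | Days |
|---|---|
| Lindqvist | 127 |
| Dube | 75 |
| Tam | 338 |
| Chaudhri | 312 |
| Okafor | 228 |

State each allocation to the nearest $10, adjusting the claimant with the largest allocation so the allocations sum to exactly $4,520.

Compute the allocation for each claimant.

Lindqvist: $530 | Dube: $310 | Tam: $1,420 | Chaudhri: $1,310 | Okafor: $950

Total days = 1,080.
Unrounded shares: Lindqvist 127/1,080 × $4,520 = 531.52; Dube 75/1,080 × $4,520 = 313.89; Tam 338/1,080 × $4,520 = 1,414.59; Chaudhri 312/1,080 × $4,520 = 1,305.78; Okafor 228/1,080 × $4,520 = 954.22.
At nearest $10: Lindqvist $530; Dube $310; Tam $1,410; Chaudhri $1,310; Okafor $950. Sum = $4,510.
Difference $4,520 − $4,510 = +$10 applied to largest allocation (Tam): Tam becomes $1,420.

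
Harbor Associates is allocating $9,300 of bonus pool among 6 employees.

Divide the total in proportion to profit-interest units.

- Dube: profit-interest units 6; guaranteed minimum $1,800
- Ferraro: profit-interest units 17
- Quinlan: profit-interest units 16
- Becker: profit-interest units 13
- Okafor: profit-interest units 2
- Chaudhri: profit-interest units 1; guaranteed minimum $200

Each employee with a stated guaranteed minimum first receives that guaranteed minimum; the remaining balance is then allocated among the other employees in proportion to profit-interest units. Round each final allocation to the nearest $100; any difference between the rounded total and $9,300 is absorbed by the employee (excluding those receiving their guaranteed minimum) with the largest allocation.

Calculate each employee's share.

Dube: $1,800; Ferraro: $2,600; Quinlan: $2,400; Becker: $2,000; Okafor: $300; Chaudhri: $200

Guaranteed amounts: Dube $1,800; Chaudhri $200. Residual $7,300.
Residual split over remaining profit-interest units 48: Ferraro 2,585.42 → $2,600; Quinlan 2,433.33 → $2,400; Becker 1,977.08 → $2,000; Okafor 304.17 → $300.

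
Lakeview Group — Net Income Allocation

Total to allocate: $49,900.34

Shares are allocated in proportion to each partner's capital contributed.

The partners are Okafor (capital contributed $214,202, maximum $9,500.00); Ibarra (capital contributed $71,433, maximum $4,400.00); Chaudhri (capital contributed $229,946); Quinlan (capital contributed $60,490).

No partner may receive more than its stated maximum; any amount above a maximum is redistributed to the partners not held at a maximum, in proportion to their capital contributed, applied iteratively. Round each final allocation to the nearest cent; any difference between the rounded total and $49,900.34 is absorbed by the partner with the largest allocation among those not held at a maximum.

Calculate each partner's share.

Total capital contributed = 576,071.
Unconstrained shares: Okafor 18,554.5751; Ibarra 6,187.6591; Chaudhri 19,918.3496; Quinlan 5,239.7562.
Cap binds for Okafor ($9,500.00), Ibarra ($4,400.00); residual $36,000.34 reallocated over remaining capital contributed 290,436.
Redistributed shares: Chaudhri 28,502.4383 → $28,502.44; Quinlan 7,497.9017 → $7,497.90.

Okafor: $9,500.00; Ibarra: $4,400.00; Chaudhri: $28,502.44; Quinlan: $7,497.90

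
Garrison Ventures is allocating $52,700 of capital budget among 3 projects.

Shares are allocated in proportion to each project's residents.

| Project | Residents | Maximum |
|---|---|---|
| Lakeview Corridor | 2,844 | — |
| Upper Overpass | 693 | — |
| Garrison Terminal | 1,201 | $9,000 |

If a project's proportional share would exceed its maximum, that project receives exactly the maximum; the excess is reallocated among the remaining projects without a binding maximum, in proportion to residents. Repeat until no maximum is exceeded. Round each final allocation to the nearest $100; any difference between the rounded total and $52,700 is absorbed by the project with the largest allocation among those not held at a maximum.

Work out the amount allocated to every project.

Residents total: 4,738.
Proportional shares (ignoring caps): Lakeview Corridor 31,633.35; Upper Overpass 7,708.13; Garrison Terminal 13,358.53.
Capped: Garrison Terminal ($9,000); balance $43,700 reallocated over remaining residents 3,537.
Remaining shares: Lakeview Corridor 35,137.91 → $35,100; Upper Overpass 8,562.09 → $8,600.

Lakeview Corridor: $35,100; Upper Overpass: $8,600; Garrison Terminal: $9,000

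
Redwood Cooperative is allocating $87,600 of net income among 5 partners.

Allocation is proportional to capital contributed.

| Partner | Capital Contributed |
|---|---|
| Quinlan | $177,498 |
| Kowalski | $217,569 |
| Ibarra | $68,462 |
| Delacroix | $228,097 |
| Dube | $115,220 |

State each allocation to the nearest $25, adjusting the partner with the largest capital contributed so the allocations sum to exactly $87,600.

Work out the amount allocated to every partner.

Quinlan: $19,275; Kowalski: $23,625; Ibarra: $7,425; Delacroix: $24,775; Dube: $12,500

Sum of capital contributed: 177,498 + 217,569 + 68,462 + 228,097 + 115,220 = 806,846.
Unrounded shares: Quinlan 19,271.12; Kowalski 23,621.66; Ibarra 7,432.98; Delacroix 24,764.70; Dube 12,509.54.
At nearest $25: Quinlan $19,275; Kowalski $23,625; Ibarra $7,425; Delacroix $24,775; Dube $12,500. Sum = $87,600.
No rounding difference to absorb.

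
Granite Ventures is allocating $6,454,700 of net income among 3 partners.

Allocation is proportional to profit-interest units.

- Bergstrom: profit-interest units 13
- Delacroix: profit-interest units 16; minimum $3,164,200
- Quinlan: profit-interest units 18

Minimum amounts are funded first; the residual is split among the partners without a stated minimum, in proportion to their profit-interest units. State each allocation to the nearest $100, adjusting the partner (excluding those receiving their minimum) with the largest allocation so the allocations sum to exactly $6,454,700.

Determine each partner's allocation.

Minimums first: Delacroix $3,164,200. Residual $3,290,500.
Residual split over remaining profit-interest units 31: Bergstrom 1,379,887.10 → $1,379,900; Quinlan 1,910,612.90 → $1,910,600.

Bergstrom: $1,379,900 | Delacroix: $3,164,200 | Quinlan: $1,910,600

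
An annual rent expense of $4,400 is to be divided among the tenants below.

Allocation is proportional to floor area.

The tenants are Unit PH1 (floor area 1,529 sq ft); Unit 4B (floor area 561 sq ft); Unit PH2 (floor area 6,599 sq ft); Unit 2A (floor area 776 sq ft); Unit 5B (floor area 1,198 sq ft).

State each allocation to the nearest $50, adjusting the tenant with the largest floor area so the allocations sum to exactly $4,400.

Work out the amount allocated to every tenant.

Unit PH1: $650 | Unit 4B: $250 | Unit PH2: $2,700 | Unit 2A: $300 | Unit 5B: $500

Total floor area = 1,529 + 561 + 6,599 + 776 + 1,198 = 10,663.
Raw shares: Unit PH1 630.93; Unit 4B 231.49; Unit PH2 2,723.02; Unit 2A 320.21; Unit 5B 494.34.
Rounded to nearest $50: Unit PH1 $650; Unit 4B $250; Unit PH2 $2,700; Unit 2A $300; Unit 5B $500. Sum = $4,400.
Sum already equals the total — no adjustment.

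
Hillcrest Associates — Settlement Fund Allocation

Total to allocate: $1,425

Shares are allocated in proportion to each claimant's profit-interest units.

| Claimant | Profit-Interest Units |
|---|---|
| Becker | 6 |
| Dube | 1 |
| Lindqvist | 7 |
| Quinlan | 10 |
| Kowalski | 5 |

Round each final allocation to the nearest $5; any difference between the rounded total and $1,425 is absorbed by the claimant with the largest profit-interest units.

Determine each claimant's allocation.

Total profit-interest units = 6 + 1 + 7 + 10 + 5 = 29.
Raw shares: Becker 294.83; Dube 49.14; Lindqvist 343.97; Quinlan 491.38; Kowalski 245.69.
At nearest $5: Becker $295; Dube $50; Lindqvist $345; Quinlan $490; Kowalski $245. Sum = $1,425.
No rounding difference to absorb.

Becker: $295 | Dube: $50 | Lindqvist: $345 | Quinlan: $490 | Kowalski: $245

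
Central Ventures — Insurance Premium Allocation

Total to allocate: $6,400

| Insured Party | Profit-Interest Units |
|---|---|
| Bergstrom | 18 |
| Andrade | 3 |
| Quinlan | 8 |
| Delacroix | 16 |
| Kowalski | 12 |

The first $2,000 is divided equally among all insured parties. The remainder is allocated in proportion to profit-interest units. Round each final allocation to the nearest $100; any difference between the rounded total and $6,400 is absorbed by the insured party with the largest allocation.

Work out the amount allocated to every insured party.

Equal tier: $2,000 ÷ 5 = $400 apiece.
Remainder $4,400 by profit-interest units (total 57): Bergstrom 1,389.47 → $1,400; Andrade 231.58 → $200; Quinlan 617.54 → $600; Delacroix 1,235.09 → $1,200; Kowalski 926.32 → $900.
Rounding difference +$100 on remainder applied to Bergstrom.
Totals: Bergstrom $400 + $1,500 = $1,900; Andrade $400 + $200 = $600; Quinlan $400 + $600 = $1,000; Delacroix $400 + $1,200 = $1,600; Kowalski $400 + $900 = $1,300.

Bergstrom: $1,900 · Andrade: $600 · Quinlan: $1,000 · Delacroix: $1,600 · Kowalski: $1,300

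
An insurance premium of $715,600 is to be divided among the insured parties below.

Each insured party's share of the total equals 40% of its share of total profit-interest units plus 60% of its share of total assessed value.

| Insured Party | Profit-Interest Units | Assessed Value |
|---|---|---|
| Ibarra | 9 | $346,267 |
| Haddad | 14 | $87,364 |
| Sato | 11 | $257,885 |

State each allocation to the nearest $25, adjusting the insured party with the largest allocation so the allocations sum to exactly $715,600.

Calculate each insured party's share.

Ibarra: $290,775; Haddad: $172,100; Sato: $252,725

Profit-interest units total 34; assessed value total 691,516.
Composite weights (40% profit-interest units + 60% assessed value): Ibarra 0.4063; Haddad 0.2405; Sato 0.3532.
Raw shares: Ibarra 290,765.45; Haddad 172,107.55; Sato 252,727.00.
At nearest $25: Ibarra $290,775; Haddad $172,100; Sato $252,725. Sum = $715,600.
Sum already equals the total — no adjustment.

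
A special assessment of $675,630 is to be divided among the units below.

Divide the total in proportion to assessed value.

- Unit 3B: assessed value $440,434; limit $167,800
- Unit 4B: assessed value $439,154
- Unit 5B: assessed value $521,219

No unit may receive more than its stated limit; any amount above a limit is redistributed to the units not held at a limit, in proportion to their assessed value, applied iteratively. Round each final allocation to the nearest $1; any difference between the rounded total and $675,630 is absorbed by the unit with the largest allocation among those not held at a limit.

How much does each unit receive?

Combined assessed value = 1,400,807.
Unconstrained shares: Unit 3B 212,427.85; Unit 4B 211,810.49; Unit 5B 251,391.66.
Capped: Unit 3B ($167,800); balance $507,830 reallocated over remaining assessed value 960,373.
Redistributed shares: Unit 4B 232,217.67 → $232,218; Unit 5B 275,612.33 → $275,612.

Unit 3B: $167,800 · Unit 4B: $232,218 · Unit 5B: $275,612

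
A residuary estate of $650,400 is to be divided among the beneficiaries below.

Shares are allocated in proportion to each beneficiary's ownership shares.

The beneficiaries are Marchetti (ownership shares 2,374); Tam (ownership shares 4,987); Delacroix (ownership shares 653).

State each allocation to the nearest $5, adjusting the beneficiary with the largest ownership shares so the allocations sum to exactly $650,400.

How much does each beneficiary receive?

Marchetti: $192,670; Tam: $404,735; Delacroix: $52,995

Total ownership shares = 2,374 + 4,987 + 653 = 8,014.
Raw shares: Marchetti 192,669.03; Tam 404,734.81; Delacroix 52,996.16.
At nearest $5: Marchetti $192,670; Tam $404,735; Delacroix $52,995. Sum = $650,400.
Rounded total matches; no reconciliation needed.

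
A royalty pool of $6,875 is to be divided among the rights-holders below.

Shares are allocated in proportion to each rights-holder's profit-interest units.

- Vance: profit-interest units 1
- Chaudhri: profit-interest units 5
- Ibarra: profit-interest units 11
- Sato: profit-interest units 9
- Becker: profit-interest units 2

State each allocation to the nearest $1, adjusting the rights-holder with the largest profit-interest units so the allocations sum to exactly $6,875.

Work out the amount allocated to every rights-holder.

Combined profit-interest units = 28.
Pro-rata amounts: Vance 1/28 × $6,875 = 245.54; Chaudhri 5/28 × $6,875 = 1,227.68; Ibarra 11/28 × $6,875 = 2,700.89; Sato 9/28 × $6,875 = 2,209.82; Becker 2/28 × $6,875 = 491.07.
Rounded to nearest $1: Vance $246; Chaudhri $1,228; Ibarra $2,701; Sato $2,210; Becker $491. Sum = $6,876.
Difference $6,875 − $6,876 = −$1 applied to largest profit-interest units (Ibarra): Ibarra becomes $2,700.

Vance: $246 | Chaudhri: $1,228 | Ibarra: $2,700 | Sato: $2,210 | Becker: $491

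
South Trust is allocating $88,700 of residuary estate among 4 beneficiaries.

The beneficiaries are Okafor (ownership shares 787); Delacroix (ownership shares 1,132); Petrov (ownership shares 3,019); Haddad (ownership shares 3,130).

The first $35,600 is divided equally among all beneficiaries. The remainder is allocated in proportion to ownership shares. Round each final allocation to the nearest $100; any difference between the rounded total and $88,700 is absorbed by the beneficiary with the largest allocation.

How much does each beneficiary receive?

First tranche $35,600 split equally: $8,900 each.
Remainder $53,100 by ownership shares (total 8,068): Okafor 5,179.69 → $5,200; Delacroix 7,450.32 → $7,500; Petrov 19,869.72 → $19,900; Haddad 20,600.27 → $20,600.
Rounding difference −$100 on remainder applied to Haddad.
Totals: Okafor $8,900 + $5,200 = $14,100; Delacroix $8,900 + $7,500 = $16,400; Petrov $8,900 + $19,900 = $28,800; Haddad $8,900 + $20,500 = $29,400.

Okafor: $14,100 · Delacroix: $16,400 · Petrov: $28,800 · Haddad: $29,400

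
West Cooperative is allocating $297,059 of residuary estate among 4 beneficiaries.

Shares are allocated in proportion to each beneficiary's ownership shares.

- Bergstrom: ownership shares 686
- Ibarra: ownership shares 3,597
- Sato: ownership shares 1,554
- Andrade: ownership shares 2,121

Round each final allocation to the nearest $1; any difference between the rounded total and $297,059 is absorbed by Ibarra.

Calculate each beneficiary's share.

Sum of ownership shares: 7,958.
Unrounded shares: Bergstrom 686/7,958 × $297,059 = 25,607.25; Ibarra 3,597/7,958 × $297,059 = 134,270.07; Sato 1,554/7,958 × $297,059 = 58,008.25; Andrade 2,121/7,958 × $297,059 = 79,173.43.
After rounding ($1): Bergstrom $25,607; Ibarra $134,270; Sato $58,008; Andrade $79,173. Sum = $297,058.
Difference $297,059 − $297,058 = +$1 applied to Ibarra: Ibarra becomes $134,271.

Bergstrom: $25,607 · Ibarra: $134,271 · Sato: $58,008 · Andrade: $79,173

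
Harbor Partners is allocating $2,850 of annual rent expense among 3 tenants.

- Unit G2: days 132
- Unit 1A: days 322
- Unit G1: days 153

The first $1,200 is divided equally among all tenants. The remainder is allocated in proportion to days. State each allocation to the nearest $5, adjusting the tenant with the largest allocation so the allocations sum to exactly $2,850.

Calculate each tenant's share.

Equal tier: $1,200 ÷ 3 = $400 apiece.
Remainder $1,650 by days (total 607): Unit G2 358.81 → $360; Unit 1A 875.29 → $875; Unit G1 415.90 → $415.
Totals: Unit G2 $400 + $360 = $760; Unit 1A $400 + $875 = $1,275; Unit G1 $400 + $415 = $815.

Unit G2: $760 · Unit 1A: $1,275 · Unit G1: $815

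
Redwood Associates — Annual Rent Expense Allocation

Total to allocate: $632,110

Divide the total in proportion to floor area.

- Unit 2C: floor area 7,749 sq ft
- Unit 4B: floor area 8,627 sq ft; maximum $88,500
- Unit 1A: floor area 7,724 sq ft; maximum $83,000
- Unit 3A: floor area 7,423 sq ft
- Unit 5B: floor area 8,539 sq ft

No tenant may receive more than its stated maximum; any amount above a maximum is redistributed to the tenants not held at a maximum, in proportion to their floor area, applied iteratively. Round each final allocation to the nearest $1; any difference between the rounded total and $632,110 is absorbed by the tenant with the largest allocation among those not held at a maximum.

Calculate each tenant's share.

Total floor area = 40,062.
Pro-rata shares before constraints: Unit 2C 122,266.00; Unit 4B 136,119.34; Unit 1A 121,871.54; Unit 3A 117,122.27; Unit 5B 134,730.85.
Capped: Unit 4B ($88,500), Unit 1A ($83,000); balance $460,610 reallocated over remaining floor area 23,711.
Redistributed shares: Unit 2C 150,532.11 → $150,532; Unit 3A 144,199.23 → $144,199; Unit 5B 165,878.66 → $165,879.

Unit 2C: $150,532 | Unit 4B: $88,500 | Unit 1A: $83,000 | Unit 3A: $144,199 | Unit 5B: $165,879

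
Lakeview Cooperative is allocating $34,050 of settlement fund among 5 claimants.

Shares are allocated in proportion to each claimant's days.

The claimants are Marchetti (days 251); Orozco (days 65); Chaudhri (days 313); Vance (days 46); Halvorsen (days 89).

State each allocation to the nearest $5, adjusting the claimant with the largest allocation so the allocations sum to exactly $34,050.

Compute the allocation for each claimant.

Marchetti: $11,185; Orozco: $2,895; Chaudhri: $13,955; Vance: $2,050; Halvorsen: $3,965

Sum of days: 764.
Unrounded shares: Marchetti 251/764 × $34,050 = 11,186.58; Orozco 65/764 × $34,050 = 2,896.92; Chaudhri 313/764 × $34,050 = 13,949.80; Vance 46/764 × $34,050 = 2,050.13; Halvorsen 89/764 × $34,050 = 3,966.56.
Rounded to nearest $5: Marchetti $11,185; Orozco $2,895; Chaudhri $13,950; Vance $2,050; Halvorsen $3,965. Sum = $34,045.
Difference $34,050 − $34,045 = +$5 applied to largest allocation (Chaudhri): Chaudhri becomes $13,955.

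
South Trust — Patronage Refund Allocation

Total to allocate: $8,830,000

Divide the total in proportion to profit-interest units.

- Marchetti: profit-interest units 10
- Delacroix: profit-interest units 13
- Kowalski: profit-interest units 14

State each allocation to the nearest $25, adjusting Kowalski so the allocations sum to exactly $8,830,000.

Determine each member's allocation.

Marchetti: $2,386,475 | Delacroix: $3,102,425 | Kowalski: $3,341,100

Sum of profit-interest units: 37.
Unrounded shares: Marchetti 10/37 × $8,830,000 = 2,386,486.49; Delacroix 13/37 × $8,830,000 = 3,102,432.43; Kowalski 14/37 × $8,830,000 = 3,341,081.08.
At nearest $25: Marchetti $2,386,475; Delacroix $3,102,425; Kowalski $3,341,075. Sum = $8,829,975.
Difference $8,830,000 − $8,829,975 = +$25 applied to Kowalski: Kowalski becomes $3,341,100.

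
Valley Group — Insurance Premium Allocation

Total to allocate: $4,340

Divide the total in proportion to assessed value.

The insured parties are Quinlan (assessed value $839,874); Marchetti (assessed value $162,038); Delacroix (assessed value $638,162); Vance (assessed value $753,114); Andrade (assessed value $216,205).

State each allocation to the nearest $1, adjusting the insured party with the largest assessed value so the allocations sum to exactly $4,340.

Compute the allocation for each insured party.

Sum of assessed value: 2,609,393.
Raw shares: Quinlan 839,874/2,609,393 × $4,340 = 1,396.90; Marchetti 162,038/2,609,393 × $4,340 = 269.51; Delacroix 638,162/2,609,393 × $4,340 = 1,061.41; Vance 753,114/2,609,393 × $4,340 = 1,252.60; Andrade 216,205/2,609,393 × $4,340 = 359.60.
Rounded to nearest $1: Quinlan $1,397; Marchetti $270; Delacroix $1,061; Vance $1,253; Andrade $360. Sum = $4,341.
Difference $4,340 − $4,341 = −$1 applied to largest assessed value (Quinlan): Quinlan becomes $1,396.

Quinlan: $1,396 | Marchetti: $270 | Delacroix: $1,061 | Vance: $1,253 | Andrade: $360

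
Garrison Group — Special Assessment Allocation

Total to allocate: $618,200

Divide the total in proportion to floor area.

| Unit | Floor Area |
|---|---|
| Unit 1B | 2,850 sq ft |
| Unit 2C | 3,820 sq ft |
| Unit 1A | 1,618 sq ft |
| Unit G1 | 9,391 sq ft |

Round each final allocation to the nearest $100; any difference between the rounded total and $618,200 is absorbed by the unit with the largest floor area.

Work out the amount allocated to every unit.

Sum of floor area: 17,679.
Raw shares: Unit 1B 2,850/17,679 × $618,200 = 99,658.92; Unit 2C 3,820/17,679 × $618,200 = 133,577.92; Unit 1A 1,618/17,679 × $618,200 = 56,578.29; Unit G1 9,391/17,679 × $618,200 = 328,384.87.
At nearest $100: Unit 1B $99,700; Unit 2C $133,600; Unit 1A $56,600; Unit G1 $328,400. Sum = $618,300.
Difference $618,200 − $618,300 = −$100 applied to largest floor area (Unit G1): Unit G1 becomes $328,300.

Unit 1B: $99,700 | Unit 2C: $133,600 | Unit 1A: $56,600 | Unit G1: $328,300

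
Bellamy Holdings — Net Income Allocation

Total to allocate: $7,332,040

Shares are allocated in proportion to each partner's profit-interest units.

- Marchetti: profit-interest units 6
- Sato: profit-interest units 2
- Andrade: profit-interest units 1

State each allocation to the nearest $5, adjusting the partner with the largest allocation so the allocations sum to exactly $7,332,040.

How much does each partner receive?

Marchetti: $4,888,030 | Sato: $1,629,340 | Andrade: $814,670

Sum of profit-interest units: 9.
Proportional shares: Marchetti 6/9 × $7,332,040 = 4,888,026.67; Sato 2/9 × $7,332,040 = 1,629,342.22; Andrade 1/9 × $7,332,040 = 814,671.11.
At nearest $5: Marchetti $4,888,025; Sato $1,629,340; Andrade $814,670. Sum = $7,332,035.
Difference $7,332,040 − $7,332,035 = +$5 applied to largest allocation (Marchetti): Marchetti becomes $4,888,030.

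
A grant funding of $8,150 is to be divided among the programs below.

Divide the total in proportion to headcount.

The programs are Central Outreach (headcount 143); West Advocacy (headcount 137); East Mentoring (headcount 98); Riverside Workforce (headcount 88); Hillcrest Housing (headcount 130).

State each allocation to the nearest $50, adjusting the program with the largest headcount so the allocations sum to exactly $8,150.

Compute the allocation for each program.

Sum of headcount: 143 + 137 + 98 + 88 + 130 = 596.
Proportional shares: Central Outreach 1,955.45; West Advocacy 1,873.41; East Mentoring 1,340.10; Riverside Workforce 1,203.36; Hillcrest Housing 1,777.68.
Rounded to nearest $50: Central Outreach $1,950; West Advocacy $1,850; East Mentoring $1,350; Riverside Workforce $1,200; Hillcrest Housing $1,800. Sum = $8,150.
Rounded total matches; no reconciliation needed.

Central Outreach: $1,950 | West Advocacy: $1,850 | East Mentoring: $1,350 | Riverside Workforce: $1,200 | Hillcrest Housing: $1,800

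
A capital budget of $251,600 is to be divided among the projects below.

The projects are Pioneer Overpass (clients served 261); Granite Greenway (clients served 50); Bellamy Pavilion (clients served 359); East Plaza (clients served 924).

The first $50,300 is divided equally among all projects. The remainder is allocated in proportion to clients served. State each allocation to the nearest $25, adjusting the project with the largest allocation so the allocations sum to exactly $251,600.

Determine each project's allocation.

Pioneer Overpass: $45,525 | Granite Greenway: $18,900 | Bellamy Pavilion: $57,900 | East Plaza: $129,275

Equal tier: $50,300 ÷ 4 = $12,575 apiece.
Remainder $201,300 by clients served (total 1,594): Pioneer Overpass 32,960.66 → $32,950; Granite Greenway 6,314.30 → $6,325; Bellamy Pavilion 45,336.70 → $45,325; East Plaza 116,688.33 → $116,700.
Totals: Pioneer Overpass $12,575 + $32,950 = $45,525; Granite Greenway $12,575 + $6,325 = $18,900; Bellamy Pavilion $12,575 + $45,325 = $57,900; East Plaza $12,575 + $116,700 = $129,275.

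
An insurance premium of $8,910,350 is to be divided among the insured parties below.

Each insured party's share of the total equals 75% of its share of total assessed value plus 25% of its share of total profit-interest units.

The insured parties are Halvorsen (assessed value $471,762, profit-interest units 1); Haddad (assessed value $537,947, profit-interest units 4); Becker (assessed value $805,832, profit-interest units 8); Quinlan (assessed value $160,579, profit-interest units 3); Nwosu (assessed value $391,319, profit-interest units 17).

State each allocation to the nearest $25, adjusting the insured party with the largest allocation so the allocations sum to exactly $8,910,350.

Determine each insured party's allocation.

Halvorsen: $1,399,175 · Haddad: $1,788,525 · Becker: $2,814,725 · Quinlan: $655,775 · Nwosu: $2,252,150

Totals — assessed value 2,367,439, profit-interest units 33.
Combined weights (75% assessed value + 25% profit-interest units): Halvorsen 0.1570; Haddad 0.2007; Becker 0.3159; Quinlan 0.0736; Nwosu 0.2528.
Pro-rata amounts: Halvorsen 1,399,183.60; Haddad 1,788,517.33; Becker 2,814,708.70; Quinlan 655,787.35; Nwosu 2,252,153.02.
At nearest $25: Halvorsen $1,399,175; Haddad $1,788,525; Becker $2,814,700; Quinlan $655,775; Nwosu $2,252,150. Sum = $8,910,325.
Difference $8,910,350 − $8,910,325 = +$25 applied to largest allocation (Becker): Becker becomes $2,814,725.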